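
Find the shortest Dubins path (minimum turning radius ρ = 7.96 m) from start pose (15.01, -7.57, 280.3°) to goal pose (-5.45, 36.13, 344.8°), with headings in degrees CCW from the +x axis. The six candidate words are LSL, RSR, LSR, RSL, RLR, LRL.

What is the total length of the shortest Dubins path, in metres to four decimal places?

Let ψ = atan2(Δy, Δx) = atan2(43.70, -20.46) = 115.0886° be the start→goal bearing.
Normalize: d = |goal − start| / ρ = 48.252478/7.96 = 6.061869, α = (θ_start − ψ) mod 360° = 165.2114° = 2.883482 rad, β = (θ_goal − ψ) mod 360° = 229.7114° = 4.009220 rad.
Common terms: sin α = 0.255254, cos α = -0.966874, sin β = -0.762797, cos β = -0.646638, cos(α−β) = 0.430511, d² = 36.746256. Work in radians in the unit-radius frame; every candidate has L = ρ·(t + p + q).
LSL: p² = 2 + d² − 2cos(α−β) + 2d(sin α − sin β) = 50.227812; p = √p² = 7.087158; φ = atan2(cos β − cos α, d + sin α − sin β) = 0.045201 rad; t = (φ − α) mod 2π = 3.444904 rad, q = (β − φ) mod 2π = 3.964019 rad → L = 7.96·(3.444904 + 7.087158 + 3.964019) = 7.96·14.496081 = 115.388804 m
RSR: p² = 2 + d² − 2cos(α−β) + 2d(sin β − sin α) = 25.542656; p = √p² = 5.053974; φ = atan2(cos α − cos β, d − sin α + sin β) = -0.063406 rad; t = (α − φ) mod 2π = 2.946888 rad, q = (φ − β) mod 2π = 2.210560 rad → L = 7.96·(2.946888 + 5.053974 + 2.210560) = 7.96·10.211422 = 81.282921 m
LSR: p² = d² − 2 + 2cos(α−β) + 2d(sin α + sin β) = 29.453962; p = √p² = 5.427150; φ = atan2(−cos α − cos β, d + sin α + sin β) − atan2(−2, p) = 0.635791 rad; t = (φ − α) mod 2π = 4.035494 rad, q = (φ − β) mod 2π = 2.909756 rad → L = 7.96·(4.035494 + 5.427150 + 2.909756) = 7.96·12.372400 = 98.484306 m
RSL: p² = d² − 2 + 2cos(α−β) − 2d(sin α + sin β) = 41.760595; p = √p² = 6.462244; φ = atan2(cos α + cos β, d − sin α − sin β) − atan2(2, p) = -0.540983 rad; t = (α − φ) mod 2π = 3.424465 rad, q = (β − φ) mod 2π = 4.550203 rad → L = 7.96·(3.424465 + 6.462244 + 4.550203) = 7.96·14.436912 = 114.917817 m
RLR: c = (6 − d² + 2cos(α−β) + 2d(sin α − sin β))/8 = -2.192832, |c| > 1 → infeasible
LRL: c = (6 − d² + 2cos(α−β) − 2d(sin α − sin β))/8 = -5.278477, |c| > 1 → infeasible
Shortest: RSR with L = 81.282921 m ≈ 81.2829 m

81.2829 m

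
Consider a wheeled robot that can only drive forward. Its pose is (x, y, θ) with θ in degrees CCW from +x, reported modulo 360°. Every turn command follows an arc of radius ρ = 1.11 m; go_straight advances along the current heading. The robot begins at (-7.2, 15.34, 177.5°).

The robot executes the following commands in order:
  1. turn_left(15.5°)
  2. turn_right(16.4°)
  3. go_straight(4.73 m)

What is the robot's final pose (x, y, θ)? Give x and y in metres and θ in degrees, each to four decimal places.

set_pose: (x, y, θ) = (-7.2000, 15.3400, 177.5000°), ρ = 1.11
turn_left(15.5°): centre at ρ to the left, rotate +15.5° → (-7.4981, 15.3126, 193.0000°)
turn_right(16.4°): centre at ρ to the right, rotate −16.4° → (-7.8136, 15.2861, 176.6000°)
go_straight(4.73): x += 4.73·cos θ, y += 4.73·sin θ → (-12.5353, 15.5666, 176.6000°)

(-12.5353, 15.5666, 176.6000°)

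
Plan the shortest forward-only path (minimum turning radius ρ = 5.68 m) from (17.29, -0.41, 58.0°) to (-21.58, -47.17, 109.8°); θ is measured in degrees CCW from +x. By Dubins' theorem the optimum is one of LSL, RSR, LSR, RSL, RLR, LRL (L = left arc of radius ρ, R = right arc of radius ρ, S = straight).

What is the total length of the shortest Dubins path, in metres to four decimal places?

87.2947 m

Let ψ = atan2(Δy, Δx) = atan2(-46.76, -38.87) = -129.7356° be the start→goal bearing.
Normalize: d = |goal − start| / ρ = 60.806040/5.68 = 10.705289, α = (θ_start − ψ) mod 360° = 187.7356° = 3.276604 rad, β = (θ_goal − ψ) mod 360° = 239.5356° = 4.180685 rad.
Common terms: sin α = -0.134602, cos α = -0.990900, sin β = -0.861944, cos β = -0.507003, cos(α−β) = 0.618408, d² = 114.603207. Work in radians in the unit-radius frame; every candidate has L = ρ·(t + p + q).
LSL: p² = 2 + d² − 2cos(α−β) + 2d(sin α − sin β) = 130.939213; p = √p² = 11.442867; φ = atan2(cos β − cos α, d + sin α − sin β) = 0.042301 rad; t = (φ − α) mod 2π = 3.048882 rad, q = (β − φ) mod 2π = 4.138384 rad → L = 5.68·(3.048882 + 11.442867 + 4.138384) = 5.68·18.630133 = 105.819156 m
RSR: p² = 2 + d² − 2cos(α−β) + 2d(sin β − sin α) = 99.793568; p = √p² = 9.989673; φ = atan2(cos α − cos β, d − sin α + sin β) = -0.048459 rad; t = (α − φ) mod 2π = 3.325063 rad, q = (φ − β) mod 2π = 2.054042 rad → L = 5.68·(3.325063 + 9.989673 + 2.054042) = 5.68·15.368778 = 87.294658 m
LSR: p² = d² − 2 + 2cos(α−β) + 2d(sin α + sin β) = 92.503395; p = √p² = 9.617869; φ = atan2(−cos α − cos β, d + sin α + sin β) − atan2(−2, p) = 0.358101 rad; t = (φ − α) mod 2π = 3.364682 rad, q = (φ − β) mod 2π = 2.460602 rad → L = 5.68·(3.364682 + 9.617869 + 2.460602) = 5.68·15.443153 = 87.717107 m
RSL: p² = d² − 2 + 2cos(α−β) − 2d(sin α + sin β) = 135.176652; p = √p² = 11.626549; φ = atan2(cos α + cos β, d − sin α − sin β) − atan2(2, p) = -0.297666 rad; t = (α − φ) mod 2π = 3.574271 rad, q = (β − φ) mod 2π = 4.478351 rad → L = 5.68·(3.574271 + 11.626549 + 4.478351) = 5.68·19.679171 = 111.777692 m
RLR: c = (6 − d² + 2cos(α−β) + 2d(sin α − sin β))/8 = -11.474196, |c| > 1 → infeasible
LRL: c = (6 − d² + 2cos(α−β) − 2d(sin α − sin β))/8 = -15.367402, |c| > 1 → infeasible
Shortest: RSR with L = 87.294658 m ≈ 87.2947 m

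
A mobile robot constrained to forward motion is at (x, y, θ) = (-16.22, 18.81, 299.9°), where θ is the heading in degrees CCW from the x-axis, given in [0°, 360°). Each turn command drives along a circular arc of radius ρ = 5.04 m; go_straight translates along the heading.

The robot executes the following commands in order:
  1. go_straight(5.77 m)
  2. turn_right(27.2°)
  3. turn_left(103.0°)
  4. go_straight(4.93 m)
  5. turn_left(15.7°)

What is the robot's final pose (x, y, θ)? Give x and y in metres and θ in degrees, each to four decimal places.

(-0.2721, 8.8026, 31.4000°)

set_pose: (x, y, θ) = (-16.2200, 18.8100, 299.9000°), ρ = 5.04
go_straight(5.77): x += 5.77·cos θ, y += 5.77·sin θ → (-13.3437, 13.8080, 299.9000°)
turn_right(27.2°): centre at ρ to the right, rotate −27.2° → (-12.6785, 11.5330, 272.7000°)
turn_left(103.0°): centre at ρ to the left, rotate +103.0° → (-6.2802, 6.9185, 375.7000° ≡ 15.7000°)
go_straight(4.93): x += 4.93·cos θ, y += 4.93·sin θ → (-1.5342, 8.2526, 15.7000°)
turn_left(15.7°): centre at ρ to the left, rotate +15.7° → (-0.2721, 8.8026, 31.4000°)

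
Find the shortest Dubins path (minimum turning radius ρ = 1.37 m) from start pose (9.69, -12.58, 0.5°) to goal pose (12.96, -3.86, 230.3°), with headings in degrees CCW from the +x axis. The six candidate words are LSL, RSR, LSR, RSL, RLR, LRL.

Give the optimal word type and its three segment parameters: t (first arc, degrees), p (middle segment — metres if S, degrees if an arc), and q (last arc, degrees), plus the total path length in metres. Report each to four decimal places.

Let ψ = atan2(Δy, Δx) = atan2(8.72, 3.27) = 69.4440° be the start→goal bearing.
Normalize: d = |goal − start| / ρ = 9.312964/1.37 = 6.797784, α = (θ_start − ψ) mod 360° = 291.0560° = 5.079886 rad, β = (θ_goal − ψ) mod 360° = 160.8560° = 2.807468 rad.
Common terms: sin α = -0.933229, cos α = 0.359281, sin β = 0.327943, cos β = -0.944698, cos(α−β) = -0.645458, d² = 46.209867. Work in radians in the unit-radius frame; every candidate has L = ρ·(t + p + q).
LSL: p² = 2 + d² − 2cos(α−β) + 2d(sin α − sin β) = 32.354431; p = √p² = 5.688096; φ = atan2(cos β − cos α, d + sin α − sin β) = -0.231304 rad; t = (φ − α) mod 2π = 0.971995 rad, q = (β − φ) mod 2π = 3.038772 rad → L = 1.37·(0.971995 + 5.688096 + 3.038772) = 1.37·9.698862 = 13.287441 m
RSR: p² = 2 + d² − 2cos(α−β) + 2d(sin β − sin α) = 66.647135; p = √p² = 8.163770; φ = atan2(cos α − cos β, d − sin α + sin β) = 0.160415 rad; t = (α − φ) mod 2π = 4.919472 rad, q = (φ − β) mod 2π = 3.636132 rad → L = 1.37·(4.919472 + 8.163770 + 3.636132) = 1.37·16.719374 = 22.905542 m
LSR: p² = d² − 2 + 2cos(α−β) + 2d(sin α + sin β) = 34.689735; p = √p² = 5.889799; φ = atan2(−cos α − cos β, d + sin α + sin β) − atan2(−2, p) = 0.421609 rad; t = (φ − α) mod 2π = 1.624908 rad, q = (φ − β) mod 2π = 3.897327 rad → L = 1.37·(1.624908 + 5.889799 + 3.897327) = 1.37·11.412035 = 15.634488 m
RSL: p² = d² − 2 + 2cos(α−β) − 2d(sin α + sin β) = 51.148169; p = √p² = 7.151795; φ = atan2(cos α + cos β, d − sin α − sin β) − atan2(2, p) = -0.351598 rad; t = (α − φ) mod 2π = 5.431484 rad, q = (β − φ) mod 2π = 3.159065 rad → L = 1.37·(5.431484 + 7.151795 + 3.159065) = 1.37·15.742344 = 21.567011 m
RLR: c = (6 − d² + 2cos(α−β) + 2d(sin α − sin β))/8 = -7.330892, |c| > 1 → infeasible
LRL: c = (6 − d² + 2cos(α−β) − 2d(sin α − sin β))/8 = -3.044304, |c| > 1 → infeasible
Shortest: LSL with L = 13.287441 m ≈ 13.2874 m
Convert LSL to answer units (arcs ×180/π): t = 0.971995·180/π = 55.6912°, p = ρ·p = 1.37·5.688096 = 7.7927 m, q = 3.038772·180/π = 174.1088°, L = 13.2874 m.

LSL: t = 55.6912°, p = 7.7927 m, q = 174.1088°, L = 13.2874 m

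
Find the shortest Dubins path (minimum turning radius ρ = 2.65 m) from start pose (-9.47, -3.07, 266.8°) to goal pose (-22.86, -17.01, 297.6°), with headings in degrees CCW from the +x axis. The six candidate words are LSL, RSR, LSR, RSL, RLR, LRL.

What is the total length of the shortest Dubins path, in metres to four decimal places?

20.4759 m

Let ψ = atan2(Δy, Δx) = atan2(-13.94, -13.39) = -133.8471° be the start→goal bearing.
Normalize: d = |goal − start| / ρ = 19.329141/2.65 = 7.294016, α = (θ_start − ψ) mod 360° = 40.6471° = 0.709426 rad, β = (θ_goal − ψ) mod 360° = 71.4471° = 1.246987 rad.
Common terms: sin α = 0.651398, cos α = 0.758736, sin β = 0.948030, cos β = 0.318180, cos(α−β) = 0.858960, d² = 53.202663. Work in radians in the unit-radius frame; every candidate has L = ρ·(t + p + q).
LSL: p² = 2 + d² − 2cos(α−β) + 2d(sin α − sin β) = 49.157466; p = √p² = 7.011239; φ = atan2(cos β − cos α, d + sin α − sin β) = -0.062877 rad; t = (φ − α) mod 2π = 5.510882 rad, q = (β − φ) mod 2π = 1.309864 rad → L = 2.65·(5.510882 + 7.011239 + 1.309864) = 2.65·13.831985 = 36.654761 m
RSR: p² = 2 + d² − 2cos(α−β) + 2d(sin β − sin α) = 57.812021; p = √p² = 7.603422; φ = atan2(cos α − cos β, d − sin α + sin β) = 0.057974 rad; t = (α − φ) mod 2π = 0.651452 rad, q = (φ − β) mod 2π = 5.094172 rad → L = 2.65·(0.651452 + 7.603422 + 5.094172) = 2.65·13.349046 = 35.374971 m
LSR: p² = d² − 2 + 2cos(α−β) + 2d(sin α + sin β) = 76.253098; p = √p² = 8.732302; φ = atan2(−cos α − cos β, d + sin α + sin β) − atan2(−2, p) = 0.104647 rad; t = (φ − α) mod 2π = 5.678406 rad, q = (φ − β) mod 2π = 5.140845 rad → L = 2.65·(5.678406 + 8.732302 + 5.140845) = 2.65·19.551554 = 51.811617 m
RSL: p² = d² − 2 + 2cos(α−β) − 2d(sin α + sin β) = 29.588067; p = √p² = 5.439491; φ = atan2(cos α + cos β, d − sin α − sin β) − atan2(2, p) = -0.165434 rad; t = (α − φ) mod 2π = 0.874860 rad, q = (β − φ) mod 2π = 1.412421 rad → L = 2.65·(0.874860 + 5.439491 + 1.412421) = 2.65·7.726773 = 20.475948 m
RLR: c = (6 − d² + 2cos(α−β) + 2d(sin α − sin β))/8 = -6.226503, |c| > 1 → infeasible
LRL: c = (6 − d² + 2cos(α−β) − 2d(sin α − sin β))/8 = -5.144683, |c| > 1 → infeasible
Shortest: RSL with L = 20.475948 m ≈ 20.4759 m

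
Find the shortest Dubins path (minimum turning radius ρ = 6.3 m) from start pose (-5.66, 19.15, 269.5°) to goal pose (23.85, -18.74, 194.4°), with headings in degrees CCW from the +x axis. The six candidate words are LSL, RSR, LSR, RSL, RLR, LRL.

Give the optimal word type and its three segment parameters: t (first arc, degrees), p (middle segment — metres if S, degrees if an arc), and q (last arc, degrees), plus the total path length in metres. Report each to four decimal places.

Let ψ = atan2(Δy, Δx) = atan2(-37.89, 29.51) = -52.0873° be the start→goal bearing.
Normalize: d = |goal − start| / ρ = 48.025953/6.3 = 7.623167, α = (θ_start − ψ) mod 360° = 321.5873° = 5.612758 rad, β = (θ_goal − ψ) mod 360° = 246.4873° = 4.302016 rad.
Common terms: sin α = -0.621321, cos α = 0.783556, sin β = -0.916972, cos β = -0.398952, cos(α−β) = 0.257133, d² = 58.112678. Work in radians in the unit-radius frame; every candidate has L = ρ·(t + p + q).
LSL: p² = 2 + d² − 2cos(α−β) + 2d(sin α − sin β) = 64.106009; p = √p² = 8.006623; φ = atan2(cos β − cos α, d + sin α − sin β) = -0.148233 rad; t = (φ − α) mod 2π = 0.522194 rad, q = (β − φ) mod 2π = 4.450249 rad → L = 6.3·(0.522194 + 8.006623 + 4.450249) = 6.3·12.979066 = 81.768115 m
RSR: p² = 2 + d² − 2cos(α−β) + 2d(sin β − sin α) = 55.090816; p = √p² = 7.422319; φ = atan2(cos α − cos β, d − sin α + sin β) = 0.160000 rad; t = (α − φ) mod 2π = 5.452758 rad, q = (φ − β) mod 2π = 2.141169 rad → L = 6.3·(5.452758 + 7.422319 + 2.141169) = 6.3·15.016246 = 94.602352 m
LSR: p² = d² − 2 + 2cos(α−β) + 2d(sin α + sin β) = 33.173617; p = √p² = 5.759654; φ = atan2(−cos α − cos β, d + sin α + sin β) − atan2(−2, p) = 0.271094 rad; t = (φ − α) mod 2π = 0.941521 rad, q = (φ − β) mod 2π = 2.252263 rad → L = 6.3·(0.941521 + 5.759654 + 2.252263) = 6.3·8.953439 = 56.406665 m
RSL: p² = d² − 2 + 2cos(α−β) − 2d(sin α + sin β) = 80.080271; p = √p² = 8.948758; φ = atan2(cos α + cos β, d − sin α − sin β) − atan2(2, p) = -0.177925 rad; t = (α − φ) mod 2π = 5.790683 rad, q = (β − φ) mod 2π = 4.479941 rad → L = 6.3·(5.790683 + 8.948758 + 4.479941) = 6.3·19.219382 = 121.082108 m
RLR: c = (6 − d² + 2cos(α−β) + 2d(sin α − sin β))/8 = -5.886352, |c| > 1 → infeasible
LRL: c = (6 − d² + 2cos(α−β) − 2d(sin α − sin β))/8 = -7.013251, |c| > 1 → infeasible
Shortest: LSR with L = 56.406665 m ≈ 56.4067 m
Convert LSR to answer units (arcs ×180/π): t = 0.941521·180/π = 53.9452°, p = ρ·p = 6.3·5.759654 = 36.2858 m, q = 2.252263·180/π = 129.0452°, L = 56.4067 m.

LSR: t = 53.9452°, p = 36.2858 m, q = 129.0452°, L = 56.4067 m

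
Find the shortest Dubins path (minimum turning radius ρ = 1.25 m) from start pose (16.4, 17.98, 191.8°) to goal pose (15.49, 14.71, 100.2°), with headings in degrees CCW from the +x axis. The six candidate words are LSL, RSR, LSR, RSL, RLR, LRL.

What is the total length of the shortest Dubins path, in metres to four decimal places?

9.1545 m

Let ψ = atan2(Δy, Δx) = atan2(-3.27, -0.91) = -105.5512° be the start→goal bearing.
Normalize: d = |goal − start| / ρ = 3.394260/1.25 = 2.715408, α = (θ_start − ψ) mod 360° = 297.3512° = 5.189758 rad, β = (θ_goal − ψ) mod 360° = 205.7512° = 3.591036 rad.
Common terms: sin α = -0.888207, cos α = 0.459444, sin β = -0.434464, cos β = -0.900689, cos(α−β) = -0.027922, d² = 7.373440. Work in radians in the unit-radius frame; every candidate has L = ρ·(t + p + q).
LSL: p² = 2 + d² − 2cos(α−β) + 2d(sin α − sin β) = 6.965092; p = √p² = 2.639146; φ = atan2(cos β − cos α, d + sin α − sin β) = -0.541438 rad; t = (φ − α) mod 2π = 0.551990 rad, q = (β − φ) mod 2π = 4.132474 rad → L = 1.25·(0.551990 + 2.639146 + 4.132474) = 1.25·7.323610 = 9.154512 m
RSR: p² = 2 + d² − 2cos(α−β) + 2d(sin β − sin α) = 11.893475; p = √p² = 3.448692; φ = atan2(cos α − cos β, d − sin α + sin β) = 0.405405 rad; t = (α − φ) mod 2π = 4.784353 rad, q = (φ − β) mod 2π = 3.097554 rad → L = 1.25·(4.784353 + 3.448692 + 3.097554) = 1.25·11.330599 = 14.163248 m
LSR: p² = d² − 2 + 2cos(α−β) + 2d(sin α + sin β) = -1.865587 < 0 → infeasible
RSL: p² = d² − 2 + 2cos(α−β) − 2d(sin α + sin β) = 12.500781; p = √p² = 3.535644; φ = atan2(cos α + cos β, d − sin α − sin β) − atan2(2, p) = -0.623632 rad; t = (α − φ) mod 2π = 5.813390 rad, q = (β − φ) mod 2π = 4.214668 rad → L = 1.25·(5.813390 + 3.535644 + 4.214668) = 1.25·13.563702 = 16.954627 m
RLR: c = (6 − d² + 2cos(α−β) + 2d(sin α − sin β))/8 = -0.486684; p = 2π − arccos c = 4.204099 rad; φ = atan2(cos α − cos β, d − sin α + sin β) = 0.405405 rad; t = (α − φ + p/2) mod 2π = 0.603217 rad, q = (α − β − t + p) mod 2π = 5.199603 rad → L = 1.25·(0.603217 + 4.204099 + 5.199603) = 1.25·10.006919 = 12.508649 m
LRL: c = (6 − d² + 2cos(α−β) − 2d(sin α − sin β))/8 = 0.129364; p = 2π − arccos c = 4.842116 rad; φ = atan2(cos β − cos α, d + sin α − sin β) = -0.541438 rad; t = (φ − α + p/2) mod 2π = 2.973048 rad, q = (β − α − t + p) mod 2π = 0.270347 rad → L = 1.25·(2.973048 + 4.842116 + 0.270347) = 1.25·8.085511 = 10.106888 m
Shortest: LSL with L = 9.154512 m ≈ 9.1545 m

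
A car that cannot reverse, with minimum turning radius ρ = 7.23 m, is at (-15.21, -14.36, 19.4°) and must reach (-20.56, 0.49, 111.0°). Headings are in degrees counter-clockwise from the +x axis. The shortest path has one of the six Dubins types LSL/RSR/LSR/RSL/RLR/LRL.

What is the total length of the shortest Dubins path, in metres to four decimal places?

50.4761 m

Let ψ = atan2(Δy, Δx) = atan2(14.85, -5.35) = 109.8125° be the start→goal bearing.
Normalize: d = |goal − start| / ρ = 15.784328/7.23 = 2.183171, α = (θ_start − ψ) mod 360° = 269.5875° = 4.705189 rad, β = (θ_goal − ψ) mod 360° = 1.1875° = 0.020725 rad.
Common terms: sin α = -0.999974, cos α = -0.007200, sin β = 0.020724, cos β = 0.999785, cos(α−β) = -0.027922, d² = 4.766236. Work in radians in the unit-radius frame; every candidate has L = ρ·(t + p + q).
LSL: p² = 2 + d² − 2cos(α−β) + 2d(sin α − sin β) = 2.365364; p = √p² = 1.537974; φ = atan2(cos β − cos α, d + sin α − sin β) = 0.713849 rad; t = (φ − α) mod 2π = 2.291846 rad, q = (β − φ) mod 2π = 5.590061 rad → L = 7.23·(2.291846 + 1.537974 + 5.590061) = 7.23·9.419881 = 68.105739 m
RSR: p² = 2 + d² − 2cos(α−β) + 2d(sin β − sin α) = 11.278795; p = √p² = 3.358392; φ = atan2(cos α − cos β, d − sin α + sin β) = -0.304527 rad; t = (α − φ) mod 2π = 5.009715 rad, q = (φ − β) mod 2π = 5.957934 rad → L = 7.23·(5.009715 + 3.358392 + 5.957934) = 7.23·14.326041 = 103.577275 m
LSR: p² = d² − 2 + 2cos(α−β) + 2d(sin α + sin β) = -1.565350 < 0 → infeasible
RSL: p² = d² − 2 + 2cos(α−β) − 2d(sin α + sin β) = 6.986136; p = √p² = 2.643130; φ = atan2(cos α + cos β, d − sin α − sin β) − atan2(2, p) = -0.343630 rad; t = (α − φ) mod 2π = 5.048819 rad, q = (β − φ) mod 2π = 0.364356 rad → L = 7.23·(5.048819 + 2.643130 + 0.364356) = 7.23·8.056305 = 58.247084 m
RLR: c = (6 − d² + 2cos(α−β) + 2d(sin α − sin β))/8 = -0.409849; p = 2π − arccos c = 4.290100 rad; φ = atan2(cos α − cos β, d − sin α + sin β) = -0.304527 rad; t = (α − φ + p/2) mod 2π = 0.871580 rad, q = (α − β − t + p) mod 2π = 1.819798 rad → L = 7.23·(0.871580 + 4.290100 + 1.819798) = 7.23·6.981478 = 50.476089 m
LRL: c = (6 − d² + 2cos(α−β) − 2d(sin α − sin β))/8 = 0.704330; p = 2π − arccos c = 5.493867 rad; φ = atan2(cos β − cos α, d + sin α − sin β) = 0.713849 rad; t = (φ − α + p/2) mod 2π = 5.038779 rad, q = (β − α − t + p) mod 2π = 2.053810 rad → L = 7.23·(5.038779 + 5.493867 + 2.053810) = 7.23·12.586456 = 91.000076 m
Shortest: RLR with L = 50.476089 m ≈ 50.4761 m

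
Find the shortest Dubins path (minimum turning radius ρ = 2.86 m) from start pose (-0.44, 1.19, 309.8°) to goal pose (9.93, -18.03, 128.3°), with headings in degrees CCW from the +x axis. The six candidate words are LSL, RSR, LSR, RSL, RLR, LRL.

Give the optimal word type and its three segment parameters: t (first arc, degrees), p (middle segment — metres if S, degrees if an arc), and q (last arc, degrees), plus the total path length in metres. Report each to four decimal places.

LSR: t = 3.7167°, p = 21.1529 m, q = 185.2167°, L = 30.5838 m

Let ψ = atan2(Δy, Δx) = atan2(-19.22, 10.37) = -61.6513° be the start→goal bearing.
Normalize: d = |goal − start| / ρ = 21.839077/2.86 = 7.636041, α = (θ_start − ψ) mod 360° = 11.4513° = 0.199862 rad, β = (θ_goal − ψ) mod 360° = 189.9513° = 3.315275 rad.
Common terms: sin α = 0.198534, cos α = 0.980094, sin β = -0.172811, cos β = -0.984955, cos(α−β) = -0.999657, d² = 58.309123. Work in radians in the unit-radius frame; every candidate has L = ρ·(t + p + q).
LSL: p² = 2 + d² − 2cos(α−β) + 2d(sin α − sin β) = 67.979647; p = √p² = 8.244977; φ = atan2(cos β − cos α, d + sin α − sin β) = -0.240649 rad; t = (φ − α) mod 2π = 5.842674 rad, q = (β − φ) mod 2π = 3.555924 rad → L = 2.86·(5.842674 + 8.244977 + 3.555924) = 2.86·17.643575 = 50.460625 m
RSR: p² = 2 + d² − 2cos(α−β) + 2d(sin β − sin α) = 56.637227; p = √p² = 7.525771; φ = atan2(cos α − cos β, d − sin α + sin β) = 0.264171 rad; t = (α − φ) mod 2π = 6.218876 rad, q = (φ − β) mod 2π = 3.232081 rad → L = 2.86·(6.218876 + 7.525771 + 3.232081) = 2.86·16.976729 = 48.553444 m
LSR: p² = d² − 2 + 2cos(α−β) + 2d(sin α + sin β) = 54.702666; p = √p² = 7.396125; φ = atan2(−cos α − cos β, d + sin α + sin β) − atan2(−2, p) = 0.264730 rad; t = (φ − α) mod 2π = 0.064868 rad, q = (φ − β) mod 2π = 3.232640 rad → L = 2.86·(0.064868 + 7.396125 + 3.232640) = 2.86·10.693633 = 30.583791 m
RSL: p² = d² − 2 + 2cos(α−β) − 2d(sin α + sin β) = 53.916951; p = √p² = 7.342816; φ = atan2(cos α + cos β, d − sin α − sin β) − atan2(2, p) = -0.266563 rad; t = (α − φ) mod 2π = 0.466425 rad, q = (β − φ) mod 2π = 3.581838 rad → L = 2.86·(0.466425 + 7.342816 + 3.581838) = 2.86·11.391080 = 32.578487 m
RLR: c = (6 − d² + 2cos(α−β) + 2d(sin α − sin β))/8 = -6.079653, |c| > 1 → infeasible
LRL: c = (6 − d² + 2cos(α−β) − 2d(sin α − sin β))/8 = -7.497456, |c| > 1 → infeasible
Shortest: LSR with L = 30.583791 m ≈ 30.5838 m
Convert LSR to answer units (arcs ×180/π): t = 0.064868·180/π = 3.7167°, p = ρ·p = 2.86·7.396125 = 21.1529 m, q = 3.232640·180/π = 185.2167°, L = 30.5838 m.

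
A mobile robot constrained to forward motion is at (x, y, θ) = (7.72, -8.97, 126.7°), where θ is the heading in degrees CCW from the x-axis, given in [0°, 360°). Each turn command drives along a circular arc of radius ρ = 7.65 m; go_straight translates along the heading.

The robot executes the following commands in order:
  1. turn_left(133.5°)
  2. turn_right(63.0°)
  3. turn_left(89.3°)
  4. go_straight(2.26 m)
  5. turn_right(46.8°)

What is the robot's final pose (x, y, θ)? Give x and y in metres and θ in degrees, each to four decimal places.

set_pose: (x, y, θ) = (7.7200, -8.9700, 126.7000°), ρ = 7.65
turn_left(133.5°): centre at ρ to the left, rotate +133.5° → (-5.9520, -12.2397, 260.2000°)
turn_right(63.0°): centre at ρ to the right, rotate −63.0° → (-11.2282, -18.2455, 197.2000°)
turn_left(89.3°): centre at ρ to the left, rotate +89.3° → (-16.3010, -27.7261, 286.5000°)
go_straight(2.26): x += 2.26·cos θ, y += 2.26·sin θ → (-15.6591, -29.8930, 286.5000°)
turn_right(46.8°): centre at ρ to the right, rotate −46.8° → (-16.3891, -35.9254, 239.7000°)

(-16.3891, -35.9254, 239.7000°)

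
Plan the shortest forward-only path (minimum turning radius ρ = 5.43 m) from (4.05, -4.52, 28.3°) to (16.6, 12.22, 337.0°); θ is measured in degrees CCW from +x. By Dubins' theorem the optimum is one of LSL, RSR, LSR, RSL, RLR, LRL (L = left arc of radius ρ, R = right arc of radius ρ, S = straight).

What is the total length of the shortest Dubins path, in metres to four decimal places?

23.8028 m

Let ψ = atan2(Δy, Δx) = atan2(16.74, 12.55) = 53.1411° be the start→goal bearing.
Normalize: d = |goal − start| / ρ = 20.922000/5.43 = 3.853039, α = (θ_start − ψ) mod 360° = 335.1589° = 5.849627 rad, β = (θ_goal − ψ) mod 360° = 283.8589° = 4.954273 rad.
Common terms: sin α = -0.420102, cos α = 0.907477, sin β = -0.970888, cos β = 0.239532, cos(α−β) = 0.625243, d² = 14.845908. Work in radians in the unit-radius frame; every candidate has L = ρ·(t + p + q).
LSL: p² = 2 + d² − 2cos(α−β) + 2d(sin α − sin β) = 19.839821; p = √p² = 4.454191; φ = atan2(cos β − cos α, d + sin α − sin β) = -0.150526 rad; t = (φ − α) mod 2π = 0.283032 rad, q = (β − φ) mod 2π = 5.104800 rad → L = 5.43·(0.283032 + 4.454191 + 5.104800) = 5.43·9.842023 = 53.442184 m
RSR: p² = 2 + d² − 2cos(α−β) + 2d(sin β − sin α) = 11.351023; p = √p² = 3.369128; φ = atan2(cos α − cos β, d − sin α + sin β) = 0.199577 rad; t = (α − φ) mod 2π = 5.650050 rad, q = (φ − β) mod 2π = 1.528489 rad → L = 5.43·(5.650050 + 3.369128 + 1.528489) = 5.43·10.547667 = 57.273833 m
LSR: p² = d² − 2 + 2cos(α−β) + 2d(sin α + sin β) = 3.377310; p = √p² = 1.837746; φ = atan2(−cos α − cos β, d + sin α + sin β) − atan2(−2, p) = 0.391674 rad; t = (φ − α) mod 2π = 0.825232 rad, q = (φ − β) mod 2π = 1.720586 rad → L = 5.43·(0.825232 + 1.837746 + 1.720586) = 5.43·4.383564 = 23.802751 m
RSL: p² = d² − 2 + 2cos(α−β) − 2d(sin α + sin β) = 24.815476; p = √p² = 4.981513; φ = atan2(cos α + cos β, d − sin α − sin β) − atan2(2, p) = -0.166450 rad; t = (α − φ) mod 2π = 6.016077 rad, q = (β − φ) mod 2π = 5.120723 rad → L = 5.43·(6.016077 + 4.981513 + 5.120723) = 5.43·16.118314 = 87.522443 m
RLR: c = (6 − d² + 2cos(α−β) + 2d(sin α − sin β))/8 = -0.418878; p = 2π − arccos c = 4.280180 rad; φ = atan2(cos α − cos β, d − sin α + sin β) = 0.199577 rad; t = (α − φ + p/2) mod 2π = 1.506955 rad, q = (α − β − t + p) mod 2π = 3.668579 rad → L = 5.43·(1.506955 + 4.280180 + 3.668579) = 5.43·9.455713 = 51.344524 m
LRL: c = (6 − d² + 2cos(α−β) − 2d(sin α − sin β))/8 = -1.479978, |c| > 1 → infeasible
Shortest: LSR with L = 23.802751 m ≈ 23.8028 m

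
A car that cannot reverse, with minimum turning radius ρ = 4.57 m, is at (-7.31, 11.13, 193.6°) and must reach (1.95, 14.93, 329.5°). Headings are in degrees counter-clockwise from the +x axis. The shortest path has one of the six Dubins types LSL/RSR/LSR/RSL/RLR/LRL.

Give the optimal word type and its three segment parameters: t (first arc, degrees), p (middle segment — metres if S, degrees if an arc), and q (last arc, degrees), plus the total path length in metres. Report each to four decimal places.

RSR: t = 223.3418°, p = 9.2312 m, q = 0.7582°, L = 27.1057 m

Let ψ = atan2(Δy, Δx) = atan2(3.80, 9.26) = 22.3116° be the start→goal bearing.
Normalize: d = |goal − start| / ρ = 10.009376/4.57 = 2.190235, α = (θ_start − ψ) mod 360° = 171.2884° = 2.989546 rad, β = (θ_goal − ψ) mod 360° = 307.1884° = 5.361448 rad.
Common terms: sin α = 0.151462, cos α = -0.988463, sin β = -0.796653, cos β = 0.604437, cos(α−β) = -0.718126, d² = 4.797131. Work in radians in the unit-radius frame; every candidate has L = ρ·(t + p + q).
LSL: p² = 2 + d² − 2cos(α−β) + 2d(sin α − sin β) = 12.386570; p = √p² = 3.519456; φ = atan2(cos β − cos α, d + sin α − sin β) = 0.469677 rad; t = (φ − α) mod 2π = 3.763317 rad, q = (β − φ) mod 2π = 4.891771 rad → L = 4.57·(3.763317 + 3.519456 + 4.891771) = 4.57·12.174544 = 55.637665 m
RSR: p² = 2 + d² − 2cos(α−β) + 2d(sin β − sin α) = 4.080197; p = √p² = 2.019950; φ = atan2(cos α − cos β, d − sin α + sin β) = -0.908503 rad; t = (α − φ) mod 2π = 3.898049 rad, q = (φ − β) mod 2π = 0.013234 rad → L = 4.57·(3.898049 + 2.019950 + 0.013234) = 4.57·5.931233 = 27.105733 m
LSR: p² = d² − 2 + 2cos(α−β) + 2d(sin α + sin β) = -1.465362 < 0 → infeasible
RSL: p² = d² − 2 + 2cos(α−β) − 2d(sin α + sin β) = 4.187119; p = √p² = 2.046245; φ = atan2(cos α + cos β, d − sin α − sin β) − atan2(2, p) = -0.908589 rad; t = (α − φ) mod 2π = 3.898135 rad, q = (β − φ) mod 2π = 6.270037 rad → L = 4.57·(3.898135 + 2.046245 + 6.270037) = 4.57·12.214417 = 55.819886 m
RLR: c = (6 − d² + 2cos(α−β) + 2d(sin α − sin β))/8 = 0.489975; p = 2π − arccos c = 5.224451 rad; φ = atan2(cos α − cos β, d − sin α + sin β) = -0.908503 rad; t = (α − φ + p/2) mod 2π = 0.227089 rad, q = (α − β − t + p) mod 2π = 2.625459 rad → L = 4.57·(0.227089 + 5.224451 + 2.625459) = 4.57·8.076999 = 36.911884 m
LRL: c = (6 − d² + 2cos(α−β) − 2d(sin α − sin β))/8 = -0.548321; p = 2π − arccos c = 4.132033 rad; φ = atan2(cos β − cos α, d + sin α − sin β) = 0.469677 rad; t = (φ − α + p/2) mod 2π = 5.829333 rad, q = (β − α − t + p) mod 2π = 0.674603 rad → L = 4.57·(5.829333 + 4.132033 + 0.674603) = 4.57·10.635969 = 48.606380 m
Shortest: RSR with L = 27.105733 m ≈ 27.1057 m
Convert RSR to answer units (arcs ×180/π): t = 3.898049·180/π = 223.3418°, p = ρ·p = 4.57·2.019950 = 9.2312 m, q = 0.013234·180/π = 0.7582°, L = 27.1057 m.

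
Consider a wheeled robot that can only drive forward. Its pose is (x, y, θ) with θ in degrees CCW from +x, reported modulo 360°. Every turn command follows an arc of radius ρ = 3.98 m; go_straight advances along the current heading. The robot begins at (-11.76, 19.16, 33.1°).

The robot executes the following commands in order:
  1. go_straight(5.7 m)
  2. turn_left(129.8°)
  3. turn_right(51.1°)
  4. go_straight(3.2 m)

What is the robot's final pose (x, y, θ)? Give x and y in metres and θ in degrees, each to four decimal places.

set_pose: (x, y, θ) = (-11.7600, 19.1600, 33.1000°), ρ = 3.98
go_straight(5.7): x += 5.7·cos θ, y += 5.7·sin θ → (-6.9850, 22.2728, 33.1000°)
turn_left(129.8°): centre at ρ to the left, rotate +129.8° → (-7.9882, 29.4110, 162.9000°)
turn_right(51.1°): centre at ρ to the right, rotate −51.1° → (-10.5133, 31.7370, 111.8000°)
go_straight(3.2): x += 3.2·cos θ, y += 3.2·sin θ → (-11.7017, 34.7081, 111.8000°)

(-11.7017, 34.7081, 111.8000°)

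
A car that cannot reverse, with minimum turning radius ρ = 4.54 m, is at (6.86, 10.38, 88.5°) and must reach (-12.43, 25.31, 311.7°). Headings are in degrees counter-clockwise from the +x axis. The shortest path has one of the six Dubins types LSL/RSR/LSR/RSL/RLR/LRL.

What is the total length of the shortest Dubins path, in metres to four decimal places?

38.8294 m

Let ψ = atan2(Δy, Δx) = atan2(14.93, -19.29) = 142.2610° be the start→goal bearing.
Normalize: d = |goal − start| / ρ = 24.392806/4.54 = 5.372865, α = (θ_start − ψ) mod 360° = 306.2390° = 5.344879 rad, β = (θ_goal − ψ) mod 360° = 169.4390° = 2.957269 rad.
Common terms: sin α = -0.806558, cos α = 0.591155, sin β = 0.183282, cos β = -0.983060, cos(α−β) = -0.728969, d² = 28.867676. Work in radians in the unit-radius frame; every candidate has L = ρ·(t + p + q).
LSL: p² = 2 + d² − 2cos(α−β) + 2d(sin α − sin β) = 21.689062; p = √p² = 4.657152; φ = atan2(cos β − cos α, d + sin α − sin β) = -0.344813 rad; t = (φ − α) mod 2π = 0.593493 rad, q = (β − φ) mod 2π = 3.302082 rad → L = 4.54·(0.593493 + 4.657152 + 3.302082) = 4.54·8.552727 = 38.829379 m
RSR: p² = 2 + d² − 2cos(α−β) + 2d(sin β − sin α) = 42.962166; p = √p² = 6.554553; φ = atan2(cos α − cos β, d − sin α + sin β) = 0.242542 rad; t = (α − φ) mod 2π = 5.102337 rad, q = (φ − β) mod 2π = 3.568459 rad → L = 4.54·(5.102337 + 6.554553 + 3.568459) = 4.54·15.225349 = 69.123083 m
LSR: p² = d² − 2 + 2cos(α−β) + 2d(sin α + sin β) = 18.712184; p = √p² = 4.325758; φ = atan2(−cos α − cos β, d + sin α + sin β) − atan2(−2, p) = 0.515401 rad; t = (φ − α) mod 2π = 1.453707 rad, q = (φ − β) mod 2π = 3.841317 rad → L = 4.54·(1.453707 + 4.325758 + 3.841317) = 4.54·9.620783 = 43.678354 m
RSL: p² = d² − 2 + 2cos(α−β) − 2d(sin α + sin β) = 32.107294; p = √p² = 5.666330; φ = atan2(cos α + cos β, d − sin α − sin β) − atan2(2, p) = -0.404578 rad; t = (α − φ) mod 2π = 5.749457 rad, q = (β − φ) mod 2π = 3.361847 rad → L = 4.54·(5.749457 + 5.666330 + 3.361847) = 4.54·14.777634 = 67.090458 m
RLR: c = (6 − d² + 2cos(α−β) + 2d(sin α − sin β))/8 = -4.370271, |c| > 1 → infeasible
LRL: c = (6 − d² + 2cos(α−β) − 2d(sin α − sin β))/8 = -1.711133, |c| > 1 → infeasible
Shortest: LSL with L = 38.829379 m ≈ 38.8294 m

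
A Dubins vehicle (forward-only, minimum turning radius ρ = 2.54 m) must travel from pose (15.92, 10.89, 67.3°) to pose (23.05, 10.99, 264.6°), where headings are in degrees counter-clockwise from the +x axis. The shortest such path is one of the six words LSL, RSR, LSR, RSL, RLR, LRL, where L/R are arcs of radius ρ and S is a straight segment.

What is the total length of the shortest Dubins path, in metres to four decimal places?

9.8279 m

Let ψ = atan2(Δy, Δx) = atan2(0.10, 7.13) = 0.8035° be the start→goal bearing.
Normalize: d = |goal − start| / ρ = 7.130701/2.54 = 2.807363, α = (θ_start − ψ) mod 360° = 66.4965° = 1.160582 rad, β = (θ_goal − ψ) mod 360° = 263.7965° = 4.604117 rad.
Common terms: sin α = 0.917035, cos α = 0.398806, sin β = -0.994144, cos β = -0.108061, cos(α−β) = -0.954761, d² = 7.881285. Work in radians in the unit-radius frame; every candidate has L = ρ·(t + p + q).
LSL: p² = 2 + d² − 2cos(α−β) + 2d(sin α − sin β) = 22.521556; p = √p² = 4.745688; φ = atan2(cos β − cos α, d + sin α − sin β) = -0.107010 rad; t = (φ − α) mod 2π = 5.015593 rad, q = (β − φ) mod 2π = 4.711127 rad → L = 2.54·(5.015593 + 4.745688 + 4.711127) = 2.54·14.472408 = 36.759917 m
RSR: p² = 2 + d² − 2cos(α−β) + 2d(sin β − sin α) = 1.060057; p = √p² = 1.029591; φ = atan2(cos α − cos β, d − sin α + sin β) = 0.514729 rad; t = (α − φ) mod 2π = 0.645853 rad, q = (φ − β) mod 2π = 2.193797 rad → L = 2.54·(0.645853 + 1.029591 + 2.193797) = 2.54·3.869242 = 9.827873 m
LSR: p² = d² − 2 + 2cos(α−β) + 2d(sin α + sin β) = 3.538819; p = √p² = 1.881175; φ = atan2(−cos α − cos β, d + sin α + sin β) − atan2(−2, p) = 0.709914 rad; t = (φ − α) mod 2π = 5.832517 rad, q = (φ − β) mod 2π = 2.388983 rad → L = 2.54·(5.832517 + 1.881175 + 2.388983) = 2.54·10.102675 = 25.660793 m
RSL: p² = d² − 2 + 2cos(α−β) − 2d(sin α + sin β) = 4.404709; p = √p² = 2.098740; φ = atan2(cos α + cos β, d − sin α − sin β) − atan2(2, p) = -0.660855 rad; t = (α − φ) mod 2π = 1.821437 rad, q = (β − φ) mod 2π = 5.264972 rad → L = 2.54·(1.821437 + 2.098740 + 5.264972) = 2.54·9.185149 = 23.330279 m
RLR: c = (6 − d² + 2cos(α−β) + 2d(sin α − sin β))/8 = 0.867493; p = 2π − arccos c = 5.762529 rad; φ = atan2(cos α − cos β, d − sin α + sin β) = 0.514729 rad; t = (α − φ + p/2) mod 2π = 3.527118 rad, q = (α − β − t + p) mod 2π = 5.075062 rad → L = 2.54·(3.527118 + 5.762529 + 5.075062) = 2.54·14.364708 = 36.486360 m
LRL: c = (6 − d² + 2cos(α−β) − 2d(sin α − sin β))/8 = -1.815195, |c| > 1 → infeasible
Shortest: RSR with L = 9.827873 m ≈ 9.8279 m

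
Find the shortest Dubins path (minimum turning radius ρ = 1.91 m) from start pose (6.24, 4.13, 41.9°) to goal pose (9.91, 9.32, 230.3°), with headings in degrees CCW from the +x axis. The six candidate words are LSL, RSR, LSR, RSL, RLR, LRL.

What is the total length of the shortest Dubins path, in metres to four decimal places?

13.2161 m

Let ψ = atan2(Δy, Δx) = atan2(5.19, 3.67) = 54.7348° be the start→goal bearing.
Normalize: d = |goal − start| / ρ = 6.356493/1.91 = 3.328007, α = (θ_start − ψ) mod 360° = 347.1652° = 6.059177 rad, β = (θ_goal − ψ) mod 360° = 175.5652° = 3.064192 rad.
Common terms: sin α = -0.222140, cos α = 0.975015, sin β = 0.077324, cos β = -0.997006, cos(α−β) = -0.989272, d² = 11.075628. Work in radians in the unit-radius frame; every candidate has L = ρ·(t + p + q).
LSL: p² = 2 + d² − 2cos(α−β) + 2d(sin α − sin β) = 13.060937; p = √p² = 3.613992; φ = atan2(cos β − cos α, d + sin α − sin β) = -0.577180 rad; t = (φ − α) mod 2π = 5.930014 rad, q = (β − φ) mod 2π = 3.641371 rad → L = 1.91·(5.930014 + 3.613992 + 3.641371) = 1.91·13.185378 = 25.184071 m
RSR: p² = 2 + d² − 2cos(α−β) + 2d(sin β − sin α) = 17.047409; p = √p² = 4.128851; φ = atan2(cos α − cos β, d − sin α + sin β) = 0.497944 rad; t = (α − φ) mod 2π = 5.561233 rad, q = (φ − β) mod 2π = 3.716937 rad → L = 1.91·(5.561233 + 4.128851 + 3.716937) = 1.91·13.407021 = 25.607410 m
LSR: p² = d² − 2 + 2cos(α−β) + 2d(sin α + sin β) = 6.133185; p = √p² = 2.476527; φ = atan2(−cos α − cos β, d + sin α + sin β) − atan2(−2, p) = 0.686256 rad; t = (φ − α) mod 2π = 0.910265 rad, q = (φ − β) mod 2π = 3.905250 rad → L = 1.91·(0.910265 + 2.476527 + 3.905250) = 1.91·7.292041 = 13.927799 m
RSL: p² = d² − 2 + 2cos(α−β) − 2d(sin α + sin β) = 8.060982; p = √p² = 2.839187; φ = atan2(cos α + cos β, d − sin α − sin β) − atan2(2, p) = -0.620023 rad; t = (α − φ) mod 2π = 0.396014 rad, q = (β − φ) mod 2π = 3.684215 rad → L = 1.91·(0.396014 + 2.839187 + 3.684215) = 1.91·6.919416 = 13.216085 m
RLR: c = (6 − d² + 2cos(α−β) + 2d(sin α − sin β))/8 = -1.130926, |c| > 1 → infeasible
LRL: c = (6 − d² + 2cos(α−β) − 2d(sin α − sin β))/8 = -0.632617; p = 2π − arccos c = 4.027461 rad; φ = atan2(cos β − cos α, d + sin α − sin β) = -0.577180 rad; t = (φ − α + p/2) mod 2π = 1.660560 rad, q = (β − α − t + p) mod 2π = 5.655102 rad → L = 1.91·(1.660560 + 4.027461 + 5.655102) = 1.91·11.343122 = 21.665364 m
Shortest: RSL with L = 13.216085 m ≈ 13.2161 m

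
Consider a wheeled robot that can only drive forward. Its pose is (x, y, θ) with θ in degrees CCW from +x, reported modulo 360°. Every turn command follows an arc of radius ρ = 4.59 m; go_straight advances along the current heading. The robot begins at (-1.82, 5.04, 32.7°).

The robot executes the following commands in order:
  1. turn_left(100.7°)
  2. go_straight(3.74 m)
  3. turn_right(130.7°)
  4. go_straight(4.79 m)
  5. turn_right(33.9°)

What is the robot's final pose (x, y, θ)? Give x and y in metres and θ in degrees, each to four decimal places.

set_pose: (x, y, θ) = (-1.8200, 5.0400, 32.7000°), ρ = 4.59
turn_left(100.7°): centre at ρ to the left, rotate +100.7° → (-0.9647, 12.0563, 133.4000°)
go_straight(3.74): x += 3.74·cos θ, y += 3.74·sin θ → (-3.5344, 14.7737, 133.4000°)
turn_right(130.7°): centre at ρ to the right, rotate −130.7° → (-0.4157, 22.5123, 2.7000°)
go_straight(4.79): x += 4.79·cos θ, y += 4.79·sin θ → (4.3690, 22.7379, 2.7000°)
turn_right(33.9°): centre at ρ to the right, rotate −33.9° → (6.9630, 22.0791, -31.2000° ≡ 328.8000°)

(6.9630, 22.0791, 328.8000°)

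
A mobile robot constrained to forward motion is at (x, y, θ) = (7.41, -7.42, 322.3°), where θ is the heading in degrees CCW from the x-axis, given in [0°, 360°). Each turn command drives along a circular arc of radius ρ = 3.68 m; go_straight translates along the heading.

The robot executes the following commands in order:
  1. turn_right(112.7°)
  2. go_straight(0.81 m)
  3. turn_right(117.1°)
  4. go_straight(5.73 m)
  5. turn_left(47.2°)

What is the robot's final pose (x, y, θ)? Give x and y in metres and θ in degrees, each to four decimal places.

set_pose: (x, y, θ) = (7.4100, -7.4200, 322.3000°), ρ = 3.68
turn_right(112.7°): centre at ρ to the right, rotate −112.7° → (6.9773, -13.5314, 209.6000°)
go_straight(0.81): x += 0.81·cos θ, y += 0.81·sin θ → (6.2730, -13.9315, 209.6000°)
turn_right(117.1°): centre at ρ to the right, rotate −117.1° → (0.7788, -10.8923, 92.5000°)
go_straight(5.73): x += 5.73·cos θ, y += 5.73·sin θ → (0.5289, -5.1678, 92.5000°)
turn_left(47.2°): centre at ρ to the left, rotate +47.2° → (-0.7675, -2.5217, 139.7000°)

(-0.7675, -2.5217, 139.7000°)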